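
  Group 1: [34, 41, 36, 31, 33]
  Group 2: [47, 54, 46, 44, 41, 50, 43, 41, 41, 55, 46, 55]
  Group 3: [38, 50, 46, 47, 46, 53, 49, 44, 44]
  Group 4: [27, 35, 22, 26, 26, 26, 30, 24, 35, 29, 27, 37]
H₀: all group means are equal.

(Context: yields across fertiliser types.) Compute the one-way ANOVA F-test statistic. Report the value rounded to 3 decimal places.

test statistic = 38.139

Group means [35.00, 46.92, 46.33, 28.67], grand mean 39.447
SSB = Σnᵢ(x̄ᵢ−x̄)² = 2589.811; SSW = ΣΣ(x−x̄ᵢ)² = 769.583
MSB = 2589.811/3 = 863.2705; MSW = 769.583/34 = 22.6348
F = MSB/MSW = 38.1391
df = (3, 34)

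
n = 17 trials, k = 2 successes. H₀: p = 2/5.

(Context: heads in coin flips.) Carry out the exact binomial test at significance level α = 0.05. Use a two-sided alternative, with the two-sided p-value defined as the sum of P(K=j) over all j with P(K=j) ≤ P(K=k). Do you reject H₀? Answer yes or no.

Exact binomial: n=17, k=2, p₀=2/5=0.4000
P(X=j) = C(n,j)·p₀^j·(1−p₀)^(n−j); p = Σ P(X=j) over j with P(X=j) ≤ P(X=2)
p-value (two-sided) = 0.02291
At α=0.05: p < α → reject H₀

reject H₀: yes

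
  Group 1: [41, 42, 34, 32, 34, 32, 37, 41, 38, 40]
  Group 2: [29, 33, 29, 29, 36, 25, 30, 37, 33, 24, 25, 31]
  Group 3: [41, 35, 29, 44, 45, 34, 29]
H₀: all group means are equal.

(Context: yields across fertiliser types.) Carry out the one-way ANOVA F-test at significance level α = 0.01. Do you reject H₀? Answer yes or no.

Group means [37.10, 30.08, 36.71], grand mean 34.103
SSB = Σnᵢ(x̄ᵢ−x̄)² = 331.444; SSW = ΣΣ(x−x̄ᵢ)² = 597.245
MSB = 331.444/2 = 165.7222; MSW = 597.245/26 = 22.9710
F = MSB/MSW = 7.2144
df = (2, 26)
p-value (upper-tail) = 0.00322
At α=0.01: p < α → reject H₀

reject H₀: yes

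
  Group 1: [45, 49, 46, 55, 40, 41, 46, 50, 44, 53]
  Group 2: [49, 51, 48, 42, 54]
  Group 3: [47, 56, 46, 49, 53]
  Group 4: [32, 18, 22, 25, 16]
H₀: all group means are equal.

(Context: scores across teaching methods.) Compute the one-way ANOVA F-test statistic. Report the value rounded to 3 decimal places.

test statistic = 35.693

Group means [46.90, 48.80, 50.20, 22.60], grand mean 43.080
SSB = Σnᵢ(x̄ᵢ−x̄)² = 2660.140; SSW = ΣΣ(x−x̄ᵢ)² = 521.700
MSB = 2660.140/3 = 886.7133; MSW = 521.700/21 = 24.8429
F = MSB/MSW = 35.6929
df = (3, 21)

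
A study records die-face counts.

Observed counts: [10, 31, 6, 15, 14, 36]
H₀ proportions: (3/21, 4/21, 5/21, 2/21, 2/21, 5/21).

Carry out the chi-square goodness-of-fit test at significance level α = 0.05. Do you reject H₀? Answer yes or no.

reject H₀: yes

n = 112; E_i = n·p_i = [16.00, 21.33, 26.67, 10.67, 10.67, 26.67]
χ² = (10−16.00)²/16.00 + (31−21.33)²/21.33 + (6−26.67)²/26.67 + (15−10.67)²/10.67 + (14−10.67)²/10.67 + (36−26.67)²/26.67 = 28.7156
df = 5
p-value (upper-tail) = 0.00003
At α=0.05: p < α → reject H₀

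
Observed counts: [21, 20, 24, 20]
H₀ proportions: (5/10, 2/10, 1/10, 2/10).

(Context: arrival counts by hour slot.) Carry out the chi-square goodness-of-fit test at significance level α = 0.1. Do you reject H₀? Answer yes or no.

reject H₀: yes

n = 85; E_i = n·p_i = [42.50, 17.00, 8.50, 17.00]
χ² = (21−42.50)²/42.50 + (20−17.00)²/17.00 + (24−8.50)²/8.50 + (20−17.00)²/17.00 = 40.2000
df = 3
p-value (upper-tail) = 0.00000
At α=0.1: p < α → reject H₀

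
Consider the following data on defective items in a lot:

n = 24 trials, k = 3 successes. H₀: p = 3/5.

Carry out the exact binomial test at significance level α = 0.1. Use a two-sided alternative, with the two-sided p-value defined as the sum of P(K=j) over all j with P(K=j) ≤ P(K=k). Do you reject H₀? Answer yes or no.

reject H₀: yes

Exact binomial: n=24, k=3, p₀=3/5=0.6000
P(X=j) = C(n,j)·p₀^j·(1−p₀)^(n−j); p = Σ P(X=j) over j with P(X=j) ≤ P(X=3)
p-value (two-sided) = 0.00000
At α=0.1: p < α → reject H₀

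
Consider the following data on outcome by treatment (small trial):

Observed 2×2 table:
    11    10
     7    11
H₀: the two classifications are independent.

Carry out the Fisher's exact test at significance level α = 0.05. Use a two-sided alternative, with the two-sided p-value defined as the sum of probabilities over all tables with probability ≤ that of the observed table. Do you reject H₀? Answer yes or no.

reject H₀: no

Margins: r₁=21, r₂=18, c₁=18, c₂=21, n=39
p_obs = C(21,11)·C(18,7)/C(39,18); sum pmf over tables with pmf ≤ p_obs
p-value (two-sided) = 0.52333
At α=0.05: p ≥ α → fail to reject H₀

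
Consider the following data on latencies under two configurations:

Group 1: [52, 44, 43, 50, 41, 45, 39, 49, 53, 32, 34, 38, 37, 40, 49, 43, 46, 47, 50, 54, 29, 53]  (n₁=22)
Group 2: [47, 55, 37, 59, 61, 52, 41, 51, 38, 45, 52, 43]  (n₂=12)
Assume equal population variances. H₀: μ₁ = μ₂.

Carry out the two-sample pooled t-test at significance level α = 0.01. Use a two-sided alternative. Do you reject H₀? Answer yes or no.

reject H₀: no

x̄₁=44.000, s₁=7.131, n₁=22
x̄₂=48.417, s₂=7.879, n₂=12
s_p² = [21·7.131² + 11·7.879²]/32 = 54.7161
SE = √(s_p²·(1/22+1/12)) = 2.6546
t = (44.000−48.417)/2.6546 = -1.6638
df = 32
p-value (two-sided) = 0.10592
At α=0.01: p ≥ α → fail to reject H₀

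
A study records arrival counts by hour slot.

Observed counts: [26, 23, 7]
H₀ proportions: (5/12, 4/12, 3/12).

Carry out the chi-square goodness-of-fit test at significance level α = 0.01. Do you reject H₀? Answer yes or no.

reject H₀: no

n = 56; E_i = n·p_i = [23.33, 18.67, 14.00]
χ² = (26−23.33)²/23.33 + (23−18.67)²/18.67 + (7−14.00)²/14.00 = 4.8107
df = 2
p-value (upper-tail) = 0.09023
At α=0.01: p ≥ α → fail to reject H₀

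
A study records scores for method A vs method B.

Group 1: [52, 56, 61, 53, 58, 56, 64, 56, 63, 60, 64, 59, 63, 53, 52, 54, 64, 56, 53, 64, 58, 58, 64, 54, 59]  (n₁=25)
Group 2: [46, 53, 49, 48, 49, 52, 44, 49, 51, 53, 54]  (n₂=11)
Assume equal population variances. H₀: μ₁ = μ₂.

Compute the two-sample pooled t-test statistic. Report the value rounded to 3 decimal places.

test statistic = 5.801

x̄₁=58.160, s₁=4.279, n₁=25
x̄₂=49.818, s₂=3.125, n₂=11
s_p² = [24·4.279² + 10·3.125²]/34 = 15.7940
SE = √(s_p²·(1/25+1/11)) = 1.4379
t = (58.160−49.818)/1.4379 = 5.8014
df = 34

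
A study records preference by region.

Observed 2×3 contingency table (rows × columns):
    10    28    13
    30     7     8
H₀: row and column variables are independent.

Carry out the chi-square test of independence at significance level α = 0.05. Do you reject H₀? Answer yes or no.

reject H₀: yes

Row totals [51, 45], col totals [40, 35, 21], n=96
χ² = (10−21.25)²/21.25 + (28−18.59)²/18.59 + (13−11.16)²/11.16 + (30−18.75)²/18.75 + (7−16.41)²/16.41 + (8−9.84)²/9.84 = 23.5073
df = 2
p-value (upper-tail) = 0.00001
At α=0.05: p < α → reject H₀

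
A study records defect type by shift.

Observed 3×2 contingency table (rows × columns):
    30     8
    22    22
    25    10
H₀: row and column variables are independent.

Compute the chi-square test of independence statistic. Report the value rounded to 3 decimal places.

Row totals [38, 44, 35], col totals [77, 40], n=117
χ² = (30−25.01)²/25.01 + (8−12.99)²/12.99 + (22−28.96)²/28.96 + (22−15.04)²/15.04 + (25−23.03)²/23.03 + (10−11.97)²/11.97 = 8.2940
df = 2

test statistic = 8.294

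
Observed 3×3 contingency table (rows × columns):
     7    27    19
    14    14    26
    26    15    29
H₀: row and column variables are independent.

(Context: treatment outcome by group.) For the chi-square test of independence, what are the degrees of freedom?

df = (r−1)(c−1) = (3−1)·(3−1) = 4

degrees of freedom = 4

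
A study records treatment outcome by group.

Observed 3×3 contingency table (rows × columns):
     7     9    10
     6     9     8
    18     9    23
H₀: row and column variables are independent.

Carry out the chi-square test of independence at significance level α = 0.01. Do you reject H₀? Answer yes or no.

reject H₀: no

Row totals [26, 23, 50], col totals [31, 27, 41], n=99
χ² = (7−8.14)²/8.14 + (9−7.09)²/7.09 + (10−10.77)²/10.77 + (6−7.20)²/7.20 + (9−6.27)²/6.27 + (8−9.53)²/9.53 + (18−15.66)²/15.66 + (9−13.64)²/13.64 + (23−20.71)²/20.71 = 4.5404
df = 4
p-value (upper-tail) = 0.33779
At α=0.01: p ≥ α → fail to reject H₀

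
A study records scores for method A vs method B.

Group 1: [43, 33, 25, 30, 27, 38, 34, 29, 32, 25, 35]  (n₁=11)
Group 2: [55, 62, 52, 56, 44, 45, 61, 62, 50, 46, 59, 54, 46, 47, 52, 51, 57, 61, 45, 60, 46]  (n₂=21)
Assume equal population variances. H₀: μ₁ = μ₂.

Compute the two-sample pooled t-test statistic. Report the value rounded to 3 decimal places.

test statistic = -9.238

x̄₁=31.909, s₁=5.540, n₁=11
x̄₂=52.905, s₂=6.371, n₂=21
s_p² = [10·5.540² + 20·6.371²]/30 = 37.2906
SE = √(s_p²·(1/11+1/21)) = 2.2728
t = (31.909−52.905)/2.2728 = -9.2376
df = 30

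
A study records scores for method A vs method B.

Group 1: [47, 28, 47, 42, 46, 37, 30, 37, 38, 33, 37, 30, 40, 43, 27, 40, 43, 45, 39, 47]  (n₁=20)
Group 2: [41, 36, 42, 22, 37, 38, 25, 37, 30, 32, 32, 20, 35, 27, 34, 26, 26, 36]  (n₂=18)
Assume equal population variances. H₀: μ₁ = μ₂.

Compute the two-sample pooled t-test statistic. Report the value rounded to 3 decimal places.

x̄₁=38.800, s₁=6.469, n₁=20
x̄₂=32.000, s₂=6.444, n₂=18
s_p² = [19·6.469² + 17·6.444²]/36 = 41.7000
SE = √(s_p²·(1/20+1/18)) = 2.0980
t = (38.800−32.000)/2.0980 = 3.2412
df = 36

test statistic = 3.241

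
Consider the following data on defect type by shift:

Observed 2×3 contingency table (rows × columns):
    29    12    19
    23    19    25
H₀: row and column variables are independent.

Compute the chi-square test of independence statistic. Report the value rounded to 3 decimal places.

Row totals [60, 67], col totals [52, 31, 44], n=127
χ² = (29−24.57)²/24.57 + (12−14.65)²/14.65 + (19−20.79)²/20.79 + (23−27.43)²/27.43 + (19−16.35)²/16.35 + (25−23.21)²/23.21 = 2.7136
df = 2

test statistic = 2.714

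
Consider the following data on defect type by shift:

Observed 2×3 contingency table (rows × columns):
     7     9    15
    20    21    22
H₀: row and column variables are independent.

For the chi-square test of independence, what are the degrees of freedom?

degrees of freedom = 2

df = (r−1)(c−1) = (2−1)·(3−1) = 2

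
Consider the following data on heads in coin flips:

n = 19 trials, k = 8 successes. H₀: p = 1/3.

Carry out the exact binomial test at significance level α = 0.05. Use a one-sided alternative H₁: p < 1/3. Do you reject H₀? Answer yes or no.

Exact binomial: n=19, k=8, p₀=1/3=0.3333
P(X≤8) from Σ C(n,i)·p₀^i·(1−p₀)^(n−i)
p-value (one-sided, H₁ less) = 0.85385
At α=0.05: p ≥ α → fail to reject H₀

reject H₀: no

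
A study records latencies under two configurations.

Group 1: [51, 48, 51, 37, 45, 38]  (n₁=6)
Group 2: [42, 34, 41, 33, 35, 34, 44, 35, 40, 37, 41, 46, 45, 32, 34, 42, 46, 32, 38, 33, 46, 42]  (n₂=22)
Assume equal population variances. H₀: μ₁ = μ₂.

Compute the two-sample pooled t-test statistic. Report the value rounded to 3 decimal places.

test statistic = 2.591

x̄₁=45.000, s₁=6.229, n₁=6
x̄₂=38.727, s₂=4.997, n₂=22
s_p² = [5·6.229² + 21·4.997²]/26 = 27.6294
SE = √(s_p²·(1/6+1/22)) = 2.4209
t = (45.000−38.727)/2.4209 = 2.5911
df = 26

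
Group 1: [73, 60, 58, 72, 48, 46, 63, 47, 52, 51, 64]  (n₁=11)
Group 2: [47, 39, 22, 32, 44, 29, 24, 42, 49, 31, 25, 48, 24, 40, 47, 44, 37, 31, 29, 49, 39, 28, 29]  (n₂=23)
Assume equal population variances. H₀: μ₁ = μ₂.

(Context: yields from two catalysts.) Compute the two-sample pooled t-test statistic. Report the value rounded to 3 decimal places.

x̄₁=57.636, s₁=9.667, n₁=11
x̄₂=36.043, s₂=9.058, n₂=23
s_p² = [10·9.667² + 22·9.058²]/32 = 85.6094
SE = √(s_p²·(1/11+1/23)) = 3.3919
t = (57.636−36.043)/3.3919 = 6.3661
df = 32

test statistic = 6.366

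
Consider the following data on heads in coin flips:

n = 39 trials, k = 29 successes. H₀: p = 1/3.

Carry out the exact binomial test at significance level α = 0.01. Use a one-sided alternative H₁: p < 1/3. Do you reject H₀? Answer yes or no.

Exact binomial: n=39, k=29, p₀=1/3=0.3333
P(X≤29) from Σ C(n,i)·p₀^i·(1−p₀)^(n−i)
p-value (one-sided, H₁ less) = 1.00000
At α=0.01: p ≥ α → fail to reject H₀

reject H₀: no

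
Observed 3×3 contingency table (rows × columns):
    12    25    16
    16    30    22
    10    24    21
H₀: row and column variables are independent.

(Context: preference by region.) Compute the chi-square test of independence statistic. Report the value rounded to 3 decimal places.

Row totals [53, 68, 55], col totals [38, 79, 59], n=176
χ² = (12−11.44)²/11.44 + (25−23.79)²/23.79 + (16−17.77)²/17.77 + (16−14.68)²/14.68 + (30−30.52)²/30.52 + (22−22.80)²/22.80 + (10−11.88)²/11.88 + (24−24.69)²/24.69 + (21−18.44)²/18.44 = 1.0908
df = 4

test statistic = 1.091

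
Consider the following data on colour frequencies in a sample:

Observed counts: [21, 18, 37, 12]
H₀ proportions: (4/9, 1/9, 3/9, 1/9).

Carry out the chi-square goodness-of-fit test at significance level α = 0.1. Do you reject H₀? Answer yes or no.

n = 88; E_i = n·p_i = [39.11, 9.78, 29.33, 9.78]
χ² = (21−39.11)²/39.11 + (18−9.78)²/9.78 + (37−29.33)²/29.33 + (12−9.78)²/9.78 = 17.8097
df = 3
p-value (upper-tail) = 0.00048
At α=0.1: p < α → reject H₀

reject H₀: yes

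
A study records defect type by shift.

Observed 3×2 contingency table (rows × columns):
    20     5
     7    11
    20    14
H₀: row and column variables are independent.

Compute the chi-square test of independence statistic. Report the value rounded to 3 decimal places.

test statistic = 7.563

Row totals [25, 18, 34], col totals [47, 30], n=77
χ² = (20−15.26)²/15.26 + (5−9.74)²/9.74 + (7−10.99)²/10.99 + (11−7.01)²/7.01 + (20−20.75)²/20.75 + (14−13.25)²/13.25 = 7.5631
df = 2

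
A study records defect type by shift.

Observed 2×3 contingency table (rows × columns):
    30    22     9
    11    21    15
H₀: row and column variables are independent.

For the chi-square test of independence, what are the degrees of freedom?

degrees of freedom = 2

df = (r−1)(c−1) = (2−1)·(3−1) = 2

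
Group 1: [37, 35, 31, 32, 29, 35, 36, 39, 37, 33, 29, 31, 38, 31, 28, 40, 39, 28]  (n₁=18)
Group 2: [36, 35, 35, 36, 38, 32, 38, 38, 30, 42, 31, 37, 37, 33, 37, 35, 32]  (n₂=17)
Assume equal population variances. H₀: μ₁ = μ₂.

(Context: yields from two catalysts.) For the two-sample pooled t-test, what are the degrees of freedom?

df = n₁ + n₂ − 2 = 18 + 17 − 2 = 33

degrees of freedom = 33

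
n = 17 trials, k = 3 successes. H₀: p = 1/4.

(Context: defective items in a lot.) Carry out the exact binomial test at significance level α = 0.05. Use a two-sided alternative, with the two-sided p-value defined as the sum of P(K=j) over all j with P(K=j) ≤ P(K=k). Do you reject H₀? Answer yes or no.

reject H₀: no

Exact binomial: n=17, k=3, p₀=1/4=0.2500
P(X=j) = C(n,j)·p₀^j·(1−p₀)^(n−j); p = Σ P(X=j) over j with P(X=j) ≤ P(X=3)
p-value (two-sided) = 0.58771
At α=0.05: p ≥ α → fail to reject H₀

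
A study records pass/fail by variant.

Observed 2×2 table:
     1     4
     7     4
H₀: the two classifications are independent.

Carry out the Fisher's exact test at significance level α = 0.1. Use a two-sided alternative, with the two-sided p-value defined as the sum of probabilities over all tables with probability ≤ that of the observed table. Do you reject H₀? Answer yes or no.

reject H₀: no

Margins: r₁=5, r₂=11, c₁=8, c₂=8, n=16
p_obs = C(5,1)·C(11,7)/C(16,8); sum pmf over tables with pmf ≤ p_obs
p-value (two-sided) = 0.28205
At α=0.1: p ≥ α → fail to reject H₀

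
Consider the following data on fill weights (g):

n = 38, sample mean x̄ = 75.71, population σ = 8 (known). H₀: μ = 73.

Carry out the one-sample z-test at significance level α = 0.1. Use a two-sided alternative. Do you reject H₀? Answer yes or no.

reject H₀: yes

SE = σ/√n = 8/√38 = 1.2978
z = (x̄−μ₀)/SE = (75.71−73)/1.2978 = 2.0882
p-value (two-sided) = 0.03678
At α=0.1: p < α → reject H₀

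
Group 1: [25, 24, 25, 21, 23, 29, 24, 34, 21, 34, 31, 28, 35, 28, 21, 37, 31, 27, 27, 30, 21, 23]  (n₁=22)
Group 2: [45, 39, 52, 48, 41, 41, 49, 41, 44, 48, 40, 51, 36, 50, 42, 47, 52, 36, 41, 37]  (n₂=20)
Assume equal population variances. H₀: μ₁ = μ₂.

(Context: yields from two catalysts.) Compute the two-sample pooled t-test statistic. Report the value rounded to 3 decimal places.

x̄₁=27.227, s₁=4.927, n₁=22
x̄₂=44.000, s₂=5.321, n₂=20
s_p² = [21·4.927² + 19·5.321²]/40 = 26.1966
SE = √(s_p²·(1/22+1/20)) = 1.5813
t = (27.227−44.000)/1.5813 = -10.6068
df = 40

test statistic = -10.607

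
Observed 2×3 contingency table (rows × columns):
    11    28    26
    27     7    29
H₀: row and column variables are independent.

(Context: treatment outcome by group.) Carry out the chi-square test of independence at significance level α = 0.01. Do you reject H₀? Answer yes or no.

Row totals [65, 63], col totals [38, 35, 55], n=128
χ² = (11−19.30)²/19.30 + (28−17.77)²/17.77 + (26−27.93)²/27.93 + (27−18.70)²/18.70 + (7−17.23)²/17.23 + (29−27.07)²/27.07 = 19.4740
df = 2
p-value (upper-tail) = 0.00006
At α=0.01: p < α → reject H₀

reject H₀: yes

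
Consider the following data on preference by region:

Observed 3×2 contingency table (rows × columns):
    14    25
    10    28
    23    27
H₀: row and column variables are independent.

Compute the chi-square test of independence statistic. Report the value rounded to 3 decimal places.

test statistic = 3.618

Row totals [39, 38, 50], col totals [47, 80], n=127
χ² = (14−14.43)²/14.43 + (25−24.57)²/24.57 + (10−14.06)²/14.06 + (28−23.94)²/23.94 + (23−18.50)²/18.50 + (27−31.50)²/31.50 = 3.6184
df = 2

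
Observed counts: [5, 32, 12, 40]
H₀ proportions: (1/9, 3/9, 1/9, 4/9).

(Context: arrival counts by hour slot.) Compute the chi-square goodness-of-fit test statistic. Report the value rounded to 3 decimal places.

n = 89; E_i = n·p_i = [9.89, 29.67, 9.89, 39.56]
χ² = (5−9.89)²/9.89 + (32−29.67)²/29.67 + (12−9.89)²/9.89 + (40−39.56)²/39.56 = 3.0562
df = 3

test statistic = 3.056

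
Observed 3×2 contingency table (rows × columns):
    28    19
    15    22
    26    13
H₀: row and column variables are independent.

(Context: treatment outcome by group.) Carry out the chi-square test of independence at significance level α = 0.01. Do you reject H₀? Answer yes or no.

Row totals [47, 37, 39], col totals [69, 54], n=123
χ² = (28−26.37)²/26.37 + (19−20.63)²/20.63 + (15−20.76)²/20.76 + (22−16.24)²/16.24 + (26−21.88)²/21.88 + (13−17.12)²/17.12 = 5.6356
df = 2
p-value (upper-tail) = 0.05974
At α=0.01: p ≥ α → fail to reject H₀

reject H₀: no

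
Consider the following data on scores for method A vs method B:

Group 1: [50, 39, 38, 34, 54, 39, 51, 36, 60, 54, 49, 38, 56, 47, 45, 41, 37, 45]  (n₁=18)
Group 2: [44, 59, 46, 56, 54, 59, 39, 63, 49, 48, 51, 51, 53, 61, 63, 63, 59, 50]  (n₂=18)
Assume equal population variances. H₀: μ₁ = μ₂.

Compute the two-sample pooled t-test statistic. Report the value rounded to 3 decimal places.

test statistic = -3.460

x̄₁=45.167, s₁=7.823, n₁=18
x̄₂=53.778, s₂=7.092, n₂=18
s_p² = [17·7.823² + 17·7.092²]/34 = 55.7533
SE = √(s_p²·(1/18+1/18)) = 2.4889
t = (45.167−53.778)/2.4889 = -3.4598
df = 34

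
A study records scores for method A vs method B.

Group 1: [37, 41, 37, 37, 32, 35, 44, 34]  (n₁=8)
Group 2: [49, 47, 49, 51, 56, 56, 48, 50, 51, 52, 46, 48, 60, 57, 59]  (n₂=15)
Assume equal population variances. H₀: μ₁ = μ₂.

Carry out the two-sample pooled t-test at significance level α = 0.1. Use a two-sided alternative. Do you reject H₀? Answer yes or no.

reject H₀: yes

x̄₁=37.125, s₁=3.834, n₁=8
x̄₂=51.933, s₂=4.527, n₂=15
s_p² = [7·3.834² + 14·4.527²]/21 = 18.5623
SE = √(s_p²·(1/8+1/15)) = 1.8862
t = (37.125−51.933)/1.8862 = -7.8509
df = 21
p-value (two-sided) = 0.00000
At α=0.1: p < α → reject H₀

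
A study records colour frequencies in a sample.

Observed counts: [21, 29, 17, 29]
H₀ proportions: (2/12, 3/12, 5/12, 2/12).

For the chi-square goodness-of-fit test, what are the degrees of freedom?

degrees of freedom = 3

df = k − 1 = 4 − 1 = 3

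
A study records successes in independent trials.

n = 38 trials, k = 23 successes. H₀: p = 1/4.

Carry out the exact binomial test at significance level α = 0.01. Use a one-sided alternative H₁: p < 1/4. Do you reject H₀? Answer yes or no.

reject H₀: no

Exact binomial: n=38, k=23, p₀=1/4=0.2500
P(X≤23) from Σ C(n,i)·p₀^i·(1−p₀)^(n−i)
p-value (one-sided, H₁ less) = 1.00000
At α=0.01: p ≥ α → fail to reject H₀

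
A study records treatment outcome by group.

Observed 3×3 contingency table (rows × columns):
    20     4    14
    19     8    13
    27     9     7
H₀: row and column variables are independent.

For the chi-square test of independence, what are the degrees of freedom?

df = (r−1)(c−1) = (3−1)·(3−1) = 4

degrees of freedom = 4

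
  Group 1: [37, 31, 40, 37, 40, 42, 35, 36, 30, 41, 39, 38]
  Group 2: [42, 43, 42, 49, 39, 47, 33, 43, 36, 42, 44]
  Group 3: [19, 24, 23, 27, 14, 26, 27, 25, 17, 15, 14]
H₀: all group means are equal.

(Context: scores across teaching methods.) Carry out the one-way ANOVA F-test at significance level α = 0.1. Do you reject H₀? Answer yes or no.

reject H₀: yes

Group means [37.17, 41.82, 21.00], grand mean 33.441
SSB = Σnᵢ(x̄ᵢ−x̄)² = 2641.079; SSW = ΣΣ(x−x̄ᵢ)² = 639.303
MSB = 2641.079/2 = 1320.5397; MSW = 639.303/31 = 20.6227
F = MSB/MSW = 64.0334
df = (2, 31)
p-value (upper-tail) = 0.00000
At α=0.1: p < α → reject H₀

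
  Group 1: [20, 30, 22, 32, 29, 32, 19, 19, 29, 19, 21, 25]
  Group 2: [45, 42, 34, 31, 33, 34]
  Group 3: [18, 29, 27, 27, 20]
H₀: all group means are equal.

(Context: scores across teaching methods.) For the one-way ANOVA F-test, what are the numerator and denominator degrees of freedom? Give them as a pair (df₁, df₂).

degrees of freedom = [2, 20]

k = 3 groups, N = 23 total
df = (k−1, N−k) = (3−1, 23−3) = (2, 20)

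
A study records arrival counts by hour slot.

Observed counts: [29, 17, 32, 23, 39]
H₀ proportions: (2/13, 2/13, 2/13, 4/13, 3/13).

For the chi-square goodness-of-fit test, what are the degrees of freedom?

df = k − 1 = 5 − 1 = 4

degrees of freedom = 4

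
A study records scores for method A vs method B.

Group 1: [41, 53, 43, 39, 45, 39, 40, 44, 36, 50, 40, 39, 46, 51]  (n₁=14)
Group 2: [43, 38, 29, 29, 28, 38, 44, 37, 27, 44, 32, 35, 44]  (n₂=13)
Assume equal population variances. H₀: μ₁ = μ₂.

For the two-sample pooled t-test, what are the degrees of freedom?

degrees of freedom = 25

df = n₁ + n₂ − 2 = 14 + 13 − 2 = 25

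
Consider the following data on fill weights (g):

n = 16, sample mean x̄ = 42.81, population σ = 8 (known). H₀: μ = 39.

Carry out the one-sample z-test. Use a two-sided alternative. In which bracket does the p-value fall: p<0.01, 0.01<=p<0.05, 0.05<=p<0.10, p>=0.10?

SE = σ/√n = 8/√16 = 2.0000
z = (x̄−μ₀)/SE = (42.81−39)/2.0000 = 1.9050
p-value (two-sided) = 0.05678
→ bracket: 0.05<=p<0.10

p-value bracket: 0.05<=p<0.10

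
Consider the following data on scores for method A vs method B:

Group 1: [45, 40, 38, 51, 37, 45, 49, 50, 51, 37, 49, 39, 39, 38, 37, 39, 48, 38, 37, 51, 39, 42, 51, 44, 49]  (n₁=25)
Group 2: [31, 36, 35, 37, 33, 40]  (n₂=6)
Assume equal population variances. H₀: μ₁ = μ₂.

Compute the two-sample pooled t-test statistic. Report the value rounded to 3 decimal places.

test statistic = 3.373

x̄₁=43.320, s₁=5.543, n₁=25
x̄₂=35.333, s₂=3.141, n₂=6
s_p² = [24·5.543² + 5·3.141²]/29 = 27.1301
SE = √(s_p²·(1/25+1/6)) = 2.3679
t = (43.320−35.333)/2.3679 = 3.3729
df = 29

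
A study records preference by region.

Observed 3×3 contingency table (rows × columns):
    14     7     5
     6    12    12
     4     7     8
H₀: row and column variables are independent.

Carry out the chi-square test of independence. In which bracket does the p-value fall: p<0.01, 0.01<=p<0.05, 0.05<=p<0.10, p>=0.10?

Row totals [26, 30, 19], col totals [24, 26, 25], n=75
χ² = (14−8.32)²/8.32 + (7−9.01)²/9.01 + (5−8.67)²/8.67 + (6−9.60)²/9.60 + (12−10.40)²/10.40 + (12−10.00)²/10.00 + (4−6.08)²/6.08 + (7−6.59)²/6.59 + (8−6.33)²/6.33 = 9.0510
df = 4
p-value (upper-tail) = 0.05984
→ bracket: 0.05<=p<0.10

p-value bracket: 0.05<=p<0.10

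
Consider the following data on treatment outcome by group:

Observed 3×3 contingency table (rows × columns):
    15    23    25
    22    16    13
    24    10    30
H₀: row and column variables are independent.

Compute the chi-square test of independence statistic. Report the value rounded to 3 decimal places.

Row totals [63, 51, 64], col totals [61, 49, 68], n=178
χ² = (15−21.59)²/21.59 + (23−17.34)²/17.34 + (25−24.07)²/24.07 + (22−17.48)²/17.48 + (16−14.04)²/14.04 + (13−19.48)²/19.48 + (24−21.93)²/21.93 + (10−17.62)²/17.62 + (30−24.45)²/24.45 = 12.2434
df = 4

test statistic = 12.243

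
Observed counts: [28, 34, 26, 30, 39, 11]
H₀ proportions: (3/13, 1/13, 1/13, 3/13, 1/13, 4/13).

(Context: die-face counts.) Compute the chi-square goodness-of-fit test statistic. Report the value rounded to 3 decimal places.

n = 168; E_i = n·p_i = [38.77, 12.92, 12.92, 38.77, 12.92, 51.69]
χ² = (28−38.77)²/38.77 + (34−12.92)²/12.92 + (26−12.92)²/12.92 + (30−38.77)²/38.77 + (39−12.92)²/12.92 + (11−51.69)²/51.69 = 137.2356
df = 5

test statistic = 137.236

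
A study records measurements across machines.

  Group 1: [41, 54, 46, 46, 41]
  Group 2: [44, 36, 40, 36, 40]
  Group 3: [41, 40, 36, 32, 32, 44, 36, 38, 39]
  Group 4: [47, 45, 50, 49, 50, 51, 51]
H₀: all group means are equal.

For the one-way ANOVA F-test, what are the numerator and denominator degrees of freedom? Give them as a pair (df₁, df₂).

k = 4 groups, N = 26 total
df = (k−1, N−k) = (4−1, 26−4) = (3, 22)

degrees of freedom = [3, 22]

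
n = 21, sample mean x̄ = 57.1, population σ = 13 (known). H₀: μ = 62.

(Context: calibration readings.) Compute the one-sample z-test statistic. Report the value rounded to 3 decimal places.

test statistic = -1.727

SE = σ/√n = 13/√21 = 2.8368
z = (x̄−μ₀)/SE = (57.1−62)/2.8368 = -1.7273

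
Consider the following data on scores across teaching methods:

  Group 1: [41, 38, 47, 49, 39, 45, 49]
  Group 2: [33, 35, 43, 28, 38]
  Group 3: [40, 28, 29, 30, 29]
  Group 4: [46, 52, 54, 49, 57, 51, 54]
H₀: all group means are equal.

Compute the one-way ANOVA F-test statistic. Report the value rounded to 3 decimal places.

test statistic = 23.233

Group means [44.00, 35.40, 31.20, 51.86], grand mean 41.833
SSB = Σnᵢ(x̄ᵢ−x̄)² = 1508.476; SSW = ΣΣ(x−x̄ᵢ)² = 432.857
MSB = 1508.476/3 = 502.8254; MSW = 432.857/20 = 21.6429
F = MSB/MSW = 23.2329
df = (3, 20)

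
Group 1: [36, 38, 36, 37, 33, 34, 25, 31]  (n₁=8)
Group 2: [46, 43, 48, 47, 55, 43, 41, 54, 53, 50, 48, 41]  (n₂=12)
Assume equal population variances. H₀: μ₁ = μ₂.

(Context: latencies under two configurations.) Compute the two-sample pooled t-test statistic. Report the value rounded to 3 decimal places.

test statistic = -6.462

x̄₁=33.750, s₁=4.200, n₁=8
x̄₂=47.417, s₂=4.889, n₂=12
s_p² = [7·4.200² + 11·4.889²]/18 = 21.4676
SE = √(s_p²·(1/8+1/12)) = 2.1148
t = (33.750−47.417)/2.1148 = -6.4624
df = 18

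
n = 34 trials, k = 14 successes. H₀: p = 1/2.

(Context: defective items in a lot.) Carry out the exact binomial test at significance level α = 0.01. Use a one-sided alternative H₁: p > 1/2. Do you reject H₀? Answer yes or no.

reject H₀: no

Exact binomial: n=34, k=14, p₀=1/2=0.5000
P(X≥14) from Σ C(n,i)·p₀^i·(1−p₀)^(n−i)
p-value (one-sided, H₁ greater) = 0.88526
At α=0.01: p ≥ α → fail to reject H₀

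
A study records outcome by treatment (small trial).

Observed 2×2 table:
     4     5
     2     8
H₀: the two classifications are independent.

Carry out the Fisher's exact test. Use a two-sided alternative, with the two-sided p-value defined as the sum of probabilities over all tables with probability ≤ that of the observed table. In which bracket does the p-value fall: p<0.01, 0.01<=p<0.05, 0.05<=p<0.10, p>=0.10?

Margins: r₁=9, r₂=10, c₁=6, c₂=13, n=19
p_obs = C(9,4)·C(10,2)/C(19,6); sum pmf over tables with pmf ≤ p_obs
p-value (two-sided) = 0.34985
→ bracket: p>=0.10

p-value bracket: p>=0.10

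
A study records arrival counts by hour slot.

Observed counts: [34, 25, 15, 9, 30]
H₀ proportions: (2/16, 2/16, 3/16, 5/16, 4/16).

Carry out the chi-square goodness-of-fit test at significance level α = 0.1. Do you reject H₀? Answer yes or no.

n = 113; E_i = n·p_i = [14.12, 14.12, 21.19, 35.31, 28.25]
χ² = (34−14.12)²/14.12 + (25−14.12)²/14.12 + (15−21.19)²/21.19 + (9−35.31)²/35.31 + (30−28.25)²/28.25 = 57.8602
df = 4
p-value (upper-tail) = 0.00000
At α=0.1: p < α → reject H₀

reject H₀: yes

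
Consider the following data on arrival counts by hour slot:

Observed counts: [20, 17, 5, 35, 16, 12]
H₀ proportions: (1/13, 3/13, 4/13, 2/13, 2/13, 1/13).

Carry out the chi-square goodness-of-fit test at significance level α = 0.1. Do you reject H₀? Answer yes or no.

reject H₀: yes

n = 105; E_i = n·p_i = [8.08, 24.23, 32.31, 16.15, 16.15, 8.08]
χ² = (20−8.08)²/8.08 + (17−24.23)²/24.23 + (5−32.31)²/32.31 + (35−16.15)²/16.15 + (16−16.15)²/16.15 + (12−8.08)²/8.08 = 66.7341
df = 5
p-value (upper-tail) = 0.00000
At α=0.1: p < α → reject H₀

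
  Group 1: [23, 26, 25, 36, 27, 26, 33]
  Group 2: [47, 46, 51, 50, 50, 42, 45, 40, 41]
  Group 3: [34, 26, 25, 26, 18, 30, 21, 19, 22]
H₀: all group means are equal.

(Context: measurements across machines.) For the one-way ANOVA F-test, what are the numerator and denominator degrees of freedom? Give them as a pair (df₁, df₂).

k = 3 groups, N = 25 total
df = (k−1, N−k) = (3−1, 25−3) = (2, 22)

degrees of freedom = [2, 22]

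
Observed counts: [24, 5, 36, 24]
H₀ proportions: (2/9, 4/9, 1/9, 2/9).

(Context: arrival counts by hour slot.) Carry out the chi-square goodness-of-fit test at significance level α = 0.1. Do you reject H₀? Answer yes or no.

reject H₀: yes

n = 89; E_i = n·p_i = [19.78, 39.56, 9.89, 19.78]
χ² = (24−19.78)²/19.78 + (5−39.56)²/39.56 + (36−9.89)²/9.89 + (24−19.78)²/19.78 = 100.9354
df = 3
p-value (upper-tail) = 0.00000
At α=0.1: p < α → reject H₀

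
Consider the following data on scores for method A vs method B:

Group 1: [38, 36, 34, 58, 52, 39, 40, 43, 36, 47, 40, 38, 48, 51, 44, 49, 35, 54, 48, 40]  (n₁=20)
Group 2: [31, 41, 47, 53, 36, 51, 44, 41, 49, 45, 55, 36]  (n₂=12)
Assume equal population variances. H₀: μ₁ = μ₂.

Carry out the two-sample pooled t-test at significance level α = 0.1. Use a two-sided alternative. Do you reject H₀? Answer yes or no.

x̄₁=43.500, s₁=6.977, n₁=20
x̄₂=44.083, s₂=7.391, n₂=12
s_p² = [19·6.977² + 11·7.391²]/30 = 50.8639
SE = √(s_p²·(1/20+1/12)) = 2.6042
t = (43.500−44.083)/2.6042 = -0.2240
df = 30
p-value (two-sided) = 0.82428
At α=0.1: p ≥ α → fail to reject H₀

reject H₀: no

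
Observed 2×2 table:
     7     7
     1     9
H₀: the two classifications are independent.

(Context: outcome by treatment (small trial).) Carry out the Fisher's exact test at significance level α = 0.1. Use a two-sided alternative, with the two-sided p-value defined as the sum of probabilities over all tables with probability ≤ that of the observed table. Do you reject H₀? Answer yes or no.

reject H₀: yes

Margins: r₁=14, r₂=10, c₁=8, c₂=16, n=24
p_obs = C(14,7)·C(10,1)/C(24,8); sum pmf over tables with pmf ≤ p_obs
p-value (two-sided) = 0.07908
At α=0.1: p < α → reject H₀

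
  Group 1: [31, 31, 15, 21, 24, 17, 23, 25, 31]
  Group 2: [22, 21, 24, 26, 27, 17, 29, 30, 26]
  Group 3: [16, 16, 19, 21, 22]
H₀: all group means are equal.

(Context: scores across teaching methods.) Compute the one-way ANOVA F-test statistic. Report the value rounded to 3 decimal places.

test statistic = 2.763

Group means [24.22, 24.67, 18.80], grand mean 23.217
SSB = Σnᵢ(x̄ᵢ−x̄)² = 125.557; SSW = ΣΣ(x−x̄ᵢ)² = 454.356
MSB = 125.557/2 = 62.7787; MSW = 454.356/20 = 22.7178
F = MSB/MSW = 2.7634
df = (2, 20)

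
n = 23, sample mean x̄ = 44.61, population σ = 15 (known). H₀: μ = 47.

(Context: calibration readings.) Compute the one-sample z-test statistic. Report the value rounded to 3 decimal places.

test statistic = -0.764

SE = σ/√n = 15/√23 = 3.1277
z = (x̄−μ₀)/SE = (44.61−47)/3.1277 = -0.7641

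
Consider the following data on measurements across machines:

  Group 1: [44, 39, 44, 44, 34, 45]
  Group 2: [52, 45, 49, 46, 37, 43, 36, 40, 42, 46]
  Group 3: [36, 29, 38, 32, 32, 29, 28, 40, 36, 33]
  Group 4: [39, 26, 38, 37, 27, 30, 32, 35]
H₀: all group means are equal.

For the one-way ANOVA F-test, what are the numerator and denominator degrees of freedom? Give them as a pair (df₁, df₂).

k = 4 groups, N = 34 total
df = (k−1, N−k) = (4−1, 34−4) = (3, 30)

degrees of freedom = [3, 30]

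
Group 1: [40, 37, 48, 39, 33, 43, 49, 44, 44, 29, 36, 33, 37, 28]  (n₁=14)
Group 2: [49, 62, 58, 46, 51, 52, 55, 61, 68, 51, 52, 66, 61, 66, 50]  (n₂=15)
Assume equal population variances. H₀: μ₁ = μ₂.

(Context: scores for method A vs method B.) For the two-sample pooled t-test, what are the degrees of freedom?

degrees of freedom = 27

df = n₁ + n₂ − 2 = 14 + 15 − 2 = 27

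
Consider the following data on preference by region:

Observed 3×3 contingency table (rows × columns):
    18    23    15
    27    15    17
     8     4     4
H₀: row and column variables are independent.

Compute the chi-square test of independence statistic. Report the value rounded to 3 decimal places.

test statistic = 4.289

Row totals [56, 59, 16], col totals [53, 42, 36], n=131
χ² = (18−22.66)²/22.66 + (23−17.95)²/17.95 + (15−15.39)²/15.39 + (27−23.87)²/23.87 + (15−18.92)²/18.92 + (17−16.21)²/16.21 + (8−6.47)²/6.47 + (4−5.13)²/5.13 + (4−4.40)²/4.40 = 4.2889
df = 4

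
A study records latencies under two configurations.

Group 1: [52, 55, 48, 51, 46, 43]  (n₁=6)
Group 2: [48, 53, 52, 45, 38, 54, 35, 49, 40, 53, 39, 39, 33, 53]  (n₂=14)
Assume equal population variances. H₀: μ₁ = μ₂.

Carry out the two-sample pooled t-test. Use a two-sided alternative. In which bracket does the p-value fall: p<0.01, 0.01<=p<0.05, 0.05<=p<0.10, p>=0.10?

x̄₁=49.167, s₁=4.355, n₁=6
x̄₂=45.071, s₂=7.529, n₂=14
s_p² = [5·4.355² + 13·7.529²]/18 = 46.2090
SE = √(s_p²·(1/6+1/14)) = 3.3169
t = (49.167−45.071)/3.3169 = 1.2346
df = 18
p-value (two-sided) = 0.23284
→ bracket: p>=0.10

p-value bracket: p>=0.10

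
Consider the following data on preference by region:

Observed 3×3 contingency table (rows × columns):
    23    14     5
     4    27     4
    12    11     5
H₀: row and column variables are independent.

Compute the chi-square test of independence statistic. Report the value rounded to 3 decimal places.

test statistic = 18.783

Row totals [42, 35, 28], col totals [39, 52, 14], n=105
χ² = (23−15.60)²/15.60 + (14−20.80)²/20.80 + (5−5.60)²/5.60 + (4−13.00)²/13.00 + (27−17.33)²/17.33 + (4−4.67)²/4.67 + (12−10.40)²/10.40 + (11−13.87)²/13.87 + (5−3.73)²/3.73 = 18.7832
df = 4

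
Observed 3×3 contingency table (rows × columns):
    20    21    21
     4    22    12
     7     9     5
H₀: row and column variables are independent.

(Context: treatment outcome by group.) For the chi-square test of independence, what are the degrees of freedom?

degrees of freedom = 4

df = (r−1)(c−1) = (3−1)·(3−1) = 4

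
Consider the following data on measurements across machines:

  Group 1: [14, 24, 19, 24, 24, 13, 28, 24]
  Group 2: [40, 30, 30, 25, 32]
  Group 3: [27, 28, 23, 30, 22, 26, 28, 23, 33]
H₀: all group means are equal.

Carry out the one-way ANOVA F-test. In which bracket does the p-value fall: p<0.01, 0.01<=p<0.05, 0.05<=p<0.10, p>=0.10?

p-value bracket: p<0.01

Group means [21.25, 31.40, 26.67], grand mean 25.773
SSB = Σnᵢ(x̄ᵢ−x̄)² = 329.164; SSW = ΣΣ(x−x̄ᵢ)² = 424.700
MSB = 329.164/2 = 164.5818; MSW = 424.700/19 = 22.3526
F = MSB/MSW = 7.3630
df = (2, 19)
p-value (upper-tail) = 0.00429
→ bracket: p<0.01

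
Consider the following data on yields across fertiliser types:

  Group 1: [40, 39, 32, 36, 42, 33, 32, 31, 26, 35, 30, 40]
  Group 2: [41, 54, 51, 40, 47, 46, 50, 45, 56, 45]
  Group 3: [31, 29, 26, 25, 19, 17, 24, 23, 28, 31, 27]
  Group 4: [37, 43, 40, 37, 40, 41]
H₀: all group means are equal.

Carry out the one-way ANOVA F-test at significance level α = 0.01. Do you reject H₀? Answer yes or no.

Group means [34.67, 47.50, 25.45, 39.67], grand mean 36.128
SSB = Σnᵢ(x̄ᵢ−x̄)² = 2647.132; SSW = ΣΣ(x−x̄ᵢ)² = 737.227
MSB = 2647.132/3 = 882.3772; MSW = 737.227/35 = 21.0636
F = MSB/MSW = 41.8910
df = (3, 35)
p-value (upper-tail) = 0.00000
At α=0.01: p < α → reject H₀

reject H₀: yes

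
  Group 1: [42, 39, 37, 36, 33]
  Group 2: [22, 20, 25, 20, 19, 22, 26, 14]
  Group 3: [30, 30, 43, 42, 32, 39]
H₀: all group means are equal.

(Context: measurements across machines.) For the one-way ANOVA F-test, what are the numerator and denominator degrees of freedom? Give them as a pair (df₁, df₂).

degrees of freedom = [2, 16]

k = 3 groups, N = 19 total
df = (k−1, N−k) = (3−1, 19−3) = (2, 16)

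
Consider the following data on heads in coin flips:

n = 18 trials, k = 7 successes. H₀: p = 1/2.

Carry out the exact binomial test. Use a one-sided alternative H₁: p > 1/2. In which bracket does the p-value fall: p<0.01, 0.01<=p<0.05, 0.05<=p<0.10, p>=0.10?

p-value bracket: p>=0.10

Exact binomial: n=18, k=7, p₀=1/2=0.5000
P(X≥7) from Σ C(n,i)·p₀^i·(1−p₀)^(n−i)
p-value (one-sided, H₁ greater) = 0.88106
→ bracket: p>=0.10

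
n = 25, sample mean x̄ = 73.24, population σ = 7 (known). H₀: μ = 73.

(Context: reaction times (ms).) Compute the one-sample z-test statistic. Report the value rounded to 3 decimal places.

SE = σ/√n = 7/√25 = 1.4000
z = (x̄−μ₀)/SE = (73.24−73)/1.4000 = 0.1714

test statistic = 0.171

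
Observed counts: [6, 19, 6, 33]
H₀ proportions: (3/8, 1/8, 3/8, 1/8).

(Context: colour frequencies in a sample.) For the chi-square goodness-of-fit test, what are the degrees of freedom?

df = k − 1 = 4 − 1 = 3

degrees of freedom = 3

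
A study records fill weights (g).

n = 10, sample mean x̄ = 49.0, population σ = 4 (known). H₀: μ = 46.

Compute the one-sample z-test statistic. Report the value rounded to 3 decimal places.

test statistic = 2.372

SE = σ/√n = 4/√10 = 1.2649
z = (x̄−μ₀)/SE = (49.0−46)/1.2649 = 2.3717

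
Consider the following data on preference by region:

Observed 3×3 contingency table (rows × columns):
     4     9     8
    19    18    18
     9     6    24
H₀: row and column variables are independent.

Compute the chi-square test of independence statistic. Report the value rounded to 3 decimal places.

Row totals [21, 55, 39], col totals [32, 33, 50], n=115
χ² = (4−5.84)²/5.84 + (9−6.03)²/6.03 + (8−9.13)²/9.13 + (19−15.30)²/15.30 + (18−15.78)²/15.78 + (18−23.91)²/23.91 + (9−10.85)²/10.85 + (6−11.19)²/11.19 + (24−16.96)²/16.96 = 10.5052
df = 4

test statistic = 10.505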